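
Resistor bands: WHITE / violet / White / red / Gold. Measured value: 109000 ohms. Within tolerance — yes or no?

no

White → 9 (first significant figure)
Violet → 7 (second significant figure)
White → 9 (third significant figure)
Red → ×10^2 multiplier
Gold → ±5% tolerance
979 × 100 = 97900 Ω
Allowed range: 93005 Ω to 102795 Ω.
109000 ohms lies outside that range.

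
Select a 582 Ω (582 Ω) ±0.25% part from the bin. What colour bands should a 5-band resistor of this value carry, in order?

582 Ω = 582 × 10^0.
5 → green
8 → grey
2 → red
Multiplier 10^0 → black.
±0.25% tolerance → blue.

green, grey, red, black, blue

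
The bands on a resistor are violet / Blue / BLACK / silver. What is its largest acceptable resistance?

83.6 Ω

Violet → 7 (first significant figure)
Blue → 6 (second significant figure)
Black → ×1 multiplier
Silver → ±10% tolerance
76 × 1 = 76 Ω
Largest = 76 × (1 + 10/100) = 83.6 Ω.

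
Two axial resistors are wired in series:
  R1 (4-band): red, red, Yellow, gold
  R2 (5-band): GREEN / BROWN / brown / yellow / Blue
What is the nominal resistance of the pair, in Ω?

R1: red, red → 22; yellow ×10^4 → 220000 Ω.
R2: green, brown, brown → 511; yellow ×10^4 → 5110000 Ω.
Series: 220000 + 5110000 = 5330000 Ω.

5330000 Ω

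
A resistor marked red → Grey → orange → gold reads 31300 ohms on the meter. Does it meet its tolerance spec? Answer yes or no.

no

Red → 2 (first significant figure)
Grey → 8 (second significant figure)
Orange → ×10^3 multiplier
Gold → ±5% tolerance
28 × 1000 = 28000 Ω
Allowed range: 26600 Ω to 29400 Ω.
31300 ohms lies outside that range.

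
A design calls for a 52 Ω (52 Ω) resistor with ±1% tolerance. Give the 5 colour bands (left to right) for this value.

52 Ω = 520 × 10^-1.
5 → green
2 → red
0 → black
Multiplier 10^-1 → gold.
±1% tolerance → brown.

green, red, black, gold, brown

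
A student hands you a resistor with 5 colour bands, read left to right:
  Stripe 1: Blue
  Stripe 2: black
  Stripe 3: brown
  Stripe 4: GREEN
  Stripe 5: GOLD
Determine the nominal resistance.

Blue → 6 (first significant figure)
Black → 0 (second significant figure)
Brown → 1 (third significant figure)
Green → ×10^5 multiplier
601 × 100000 = 60100000 Ω

60100000 Ω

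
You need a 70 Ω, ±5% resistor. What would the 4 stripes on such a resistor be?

violet, black, black, gold

70 Ω = 70 × 10^0.
7 → violet
0 → black
Multiplier 10^0 → black.
±5% tolerance → gold.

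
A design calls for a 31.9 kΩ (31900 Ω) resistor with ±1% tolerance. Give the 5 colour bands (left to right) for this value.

orange, brown, white, red, brown

31900 Ω = 319 × 10^2.
3 → orange
1 → brown
9 → white
Multiplier 10^2 → red.
±1% tolerance → brown.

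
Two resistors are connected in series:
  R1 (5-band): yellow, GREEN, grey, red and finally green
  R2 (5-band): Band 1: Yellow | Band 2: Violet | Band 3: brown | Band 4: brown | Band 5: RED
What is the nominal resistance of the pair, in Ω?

50510 Ω

R1: yellow, green, grey → 458; red ×10^2 → 45800 Ω.
R2: yellow, violet, brown → 471; brown ×10 → 4710 Ω.
Series: 45800 + 4710 = 50510 Ω.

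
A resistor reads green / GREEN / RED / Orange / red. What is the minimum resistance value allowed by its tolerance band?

540960 Ω

Green → 5 (first significant figure)
Green → 5 (second significant figure)
Red → 2 (third significant figure)
Orange → ×10^3 multiplier
Red → ±2% tolerance
552 × 1000 = 552000 Ω
Minimum = 552000 × (1 − 2/100) = 540960 Ω.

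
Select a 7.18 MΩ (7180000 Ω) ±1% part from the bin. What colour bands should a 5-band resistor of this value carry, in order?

violet, brown, grey, yellow, brown

7180000 Ω = 718 × 10^4.
7 → violet
1 → brown
8 → grey
Multiplier 10^4 → yellow.
±1% tolerance → brown.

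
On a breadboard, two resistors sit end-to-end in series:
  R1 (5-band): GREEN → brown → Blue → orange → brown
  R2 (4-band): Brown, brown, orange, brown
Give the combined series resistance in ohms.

R1: green, brown, blue → 516; orange ×10^3 → 516000 Ω.
R2: brown, brown → 11; orange ×10^3 → 11000 Ω.
Series: 516000 + 11000 = 527000 Ω.

527000 Ω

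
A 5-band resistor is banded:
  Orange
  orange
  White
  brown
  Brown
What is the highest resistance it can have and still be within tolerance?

Orange → 3 (first significant figure)
Orange → 3 (second significant figure)
White → 9 (third significant figure)
Brown → ×10 multiplier
Brown → ±1% tolerance
339 × 10 = 3390 Ω
Highest = 3390 × (1 + 1/100) = 3423.9 Ω.

3423.9 Ω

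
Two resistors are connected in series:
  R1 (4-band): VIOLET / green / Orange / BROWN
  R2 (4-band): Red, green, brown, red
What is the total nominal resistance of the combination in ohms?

R1: violet, green → 75; orange ×10^3 → 75000 Ω.
R2: red, green → 25; brown ×10 → 250 Ω.
Series: 75000 + 250 = 75250 Ω.

75250 Ω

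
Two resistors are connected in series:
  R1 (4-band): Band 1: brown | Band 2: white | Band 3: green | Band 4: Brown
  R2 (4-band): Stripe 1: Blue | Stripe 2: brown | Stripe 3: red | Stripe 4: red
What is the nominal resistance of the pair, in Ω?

R1: brown, white → 19; green ×10^5 → 1900000 Ω.
R2: blue, brown → 61; red ×10^2 → 6100 Ω.
Series: 1900000 + 6100 = 1906100 Ω.

1906100 Ω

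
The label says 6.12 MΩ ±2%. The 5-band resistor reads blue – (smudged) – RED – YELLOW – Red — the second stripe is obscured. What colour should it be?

6120000 Ω = 612 × 10^4.
The second band gives digit 1 of the significand, and 1 is brown.

brown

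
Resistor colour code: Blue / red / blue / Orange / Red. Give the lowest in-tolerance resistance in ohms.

Blue → 6 (first significant figure)
Red → 2 (second significant figure)
Blue → 6 (third significant figure)
Orange → ×10^3 multiplier
Red → ±2% tolerance
626 × 1000 = 626000 Ω
Lowest = 626000 × (1 − 2/100) = 613480 Ω.

613480 Ω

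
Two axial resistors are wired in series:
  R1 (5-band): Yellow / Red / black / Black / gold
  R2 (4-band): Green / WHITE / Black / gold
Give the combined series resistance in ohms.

R1: yellow, red, black → 420; black ×1 → 420 Ω.
R2: green, white → 59; black ×1 → 59 Ω.
Series: 420 + 59 = 479 Ω.

479 Ω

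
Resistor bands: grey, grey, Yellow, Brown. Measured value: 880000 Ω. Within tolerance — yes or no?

yes

Grey → 8 (first significant figure)
Grey → 8 (second significant figure)
Yellow → ×10^4 multiplier
Brown → ±1% tolerance
88 × 10000 = 880000 Ω
Allowed range: 871200 Ω to 888800 Ω.
880000 Ω lies inside that range.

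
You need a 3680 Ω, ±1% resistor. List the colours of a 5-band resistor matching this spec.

orange, blue, grey, brown, brown

3680 Ω = 368 × 10^1.
3 → orange
6 → blue
8 → grey
Multiplier 10^1 → brown.
±1% tolerance → brown.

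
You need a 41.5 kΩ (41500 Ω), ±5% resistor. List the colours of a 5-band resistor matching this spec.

41500 Ω = 415 × 10^2.
4 → yellow
1 → brown
5 → green
Multiplier 10^2 → red.
±5% tolerance → gold.

yellow, brown, green, red, gold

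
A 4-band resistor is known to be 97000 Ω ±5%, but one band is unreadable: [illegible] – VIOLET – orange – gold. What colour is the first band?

97000 Ω = 97 × 10^3.
The first band gives digit 9 of the significand, and 9 is white.

white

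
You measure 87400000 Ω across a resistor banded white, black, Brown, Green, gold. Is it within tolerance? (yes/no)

White → 9 (first significant figure)
Black → 0 (second significant figure)
Brown → 1 (third significant figure)
Green → ×10^5 multiplier
Gold → ±5% tolerance
901 × 100000 = 90100000 Ω
Allowed range: 85595000 Ω to 94605000 Ω.
87400000 Ω lies inside that range.

yes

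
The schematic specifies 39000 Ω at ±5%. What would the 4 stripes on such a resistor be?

orange, white, orange, gold

39000 Ω = 39 × 10^3.
3 → orange
9 → white
Multiplier 10^3 → orange.
±5% tolerance → gold.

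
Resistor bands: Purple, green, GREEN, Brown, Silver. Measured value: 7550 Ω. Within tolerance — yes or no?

yes

Violet → 7 (first significant figure)
Green → 5 (second significant figure)
Green → 5 (third significant figure)
Brown → ×10 multiplier
Silver → ±10% tolerance
755 × 10 = 7550 Ω
Allowed range: 6795 Ω to 8305 Ω.
7550 Ω lies inside that range.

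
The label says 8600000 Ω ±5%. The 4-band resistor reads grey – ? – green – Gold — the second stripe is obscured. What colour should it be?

blue

8600000 Ω = 86 × 10^5.
The second band gives digit 6 of the significand, and 6 is blue.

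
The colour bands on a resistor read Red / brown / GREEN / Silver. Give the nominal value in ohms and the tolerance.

Red → 2 (first significant figure)
Brown → 1 (second significant figure)
Green → ×10^5 multiplier
Silver → ±10% tolerance
21 × 100000 = 2100000 Ω

2100000 Ω ±10%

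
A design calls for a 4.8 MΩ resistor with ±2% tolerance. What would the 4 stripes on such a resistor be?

4800000 Ω = 48 × 10^5.
4 → yellow
8 → grey
Multiplier 10^5 → green.
±2% tolerance → red.

yellow, grey, green, red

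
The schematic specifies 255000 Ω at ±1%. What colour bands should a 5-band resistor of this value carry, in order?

red, green, green, orange, brown

255000 Ω = 255 × 10^3.
2 → red
5 → green
5 → green
Multiplier 10^3 → orange.
±1% tolerance → brown.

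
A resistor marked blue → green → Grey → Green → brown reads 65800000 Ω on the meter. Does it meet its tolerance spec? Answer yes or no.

Blue → 6 (first significant figure)
Green → 5 (second significant figure)
Grey → 8 (third significant figure)
Green → ×10^5 multiplier
Brown → ±1% tolerance
658 × 100000 = 65800000 Ω
Allowed range: 65142000 Ω to 66458000 Ω.
65800000 Ω lies inside that range.

yes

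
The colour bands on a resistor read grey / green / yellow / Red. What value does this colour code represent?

Grey → 8 (first significant figure)
Green → 5 (second significant figure)
Yellow → ×10^4 multiplier
85 × 10000 = 850000 Ω

850000 Ω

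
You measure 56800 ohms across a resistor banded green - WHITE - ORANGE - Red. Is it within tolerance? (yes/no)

no

Green → 5 (first significant figure)
White → 9 (second significant figure)
Orange → ×10^3 multiplier
Red → ±2% tolerance
59 × 1000 = 59000 Ω
Allowed range: 57820 Ω to 60180 Ω.
56800 ohms lies outside that range.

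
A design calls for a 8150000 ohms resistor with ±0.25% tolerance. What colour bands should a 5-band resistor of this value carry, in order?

grey, brown, green, yellow, blue

8150000 Ω = 815 × 10^4.
8 → grey
1 → brown
5 → green
Multiplier 10^4 → yellow.
±0.25% tolerance → blue.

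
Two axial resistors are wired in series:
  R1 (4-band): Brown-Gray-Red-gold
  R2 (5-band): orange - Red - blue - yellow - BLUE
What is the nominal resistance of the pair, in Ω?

R1: brown, grey → 18; red ×10^2 → 1800 Ω.
R2: orange, red, blue → 326; yellow ×10^4 → 3260000 Ω.
Series: 1800 + 3260000 = 3261800 Ω.

3261800 Ω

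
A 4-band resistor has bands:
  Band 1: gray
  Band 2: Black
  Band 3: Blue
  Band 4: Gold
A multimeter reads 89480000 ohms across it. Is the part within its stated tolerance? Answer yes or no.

no

Grey → 8 (first significant figure)
Black → 0 (second significant figure)
Blue → ×10^6 multiplier
Gold → ±5% tolerance
80 × 1000000 = 80000000 Ω
Allowed range: 76000000 Ω to 84000000 Ω.
89480000 ohms lies outside that range.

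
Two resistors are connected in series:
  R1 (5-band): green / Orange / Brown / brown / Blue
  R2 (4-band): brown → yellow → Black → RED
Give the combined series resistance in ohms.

5324 Ω

R1: green, orange, brown → 531; brown ×10 → 5310 Ω.
R2: brown, yellow → 14; black ×1 → 14 Ω.
Series: 5310 + 14 = 5324 Ω.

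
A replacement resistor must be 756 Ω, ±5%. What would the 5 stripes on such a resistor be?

756 Ω = 756 × 10^0.
7 → violet
5 → green
6 → blue
Multiplier 10^0 → black.
±5% tolerance → gold.

violet, green, blue, black, gold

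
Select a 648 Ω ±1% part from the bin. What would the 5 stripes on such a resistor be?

648 Ω = 648 × 10^0.
6 → blue
4 → yellow
8 → grey
Multiplier 10^0 → black.
±1% tolerance → brown.

blue, yellow, grey, black, brown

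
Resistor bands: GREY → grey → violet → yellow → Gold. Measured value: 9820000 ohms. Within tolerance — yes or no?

no

Grey → 8 (first significant figure)
Grey → 8 (second significant figure)
Violet → 7 (third significant figure)
Yellow → ×10^4 multiplier
Gold → ±5% tolerance
887 × 10000 = 8870000 Ω
Allowed range: 8426500 Ω to 9313500 Ω.
9820000 ohms lies outside that range.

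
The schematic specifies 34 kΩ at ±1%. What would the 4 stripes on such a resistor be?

34000 Ω = 34 × 10^3.
3 → orange
4 → yellow
Multiplier 10^3 → orange.
±1% tolerance → brown.

orange, yellow, orange, brown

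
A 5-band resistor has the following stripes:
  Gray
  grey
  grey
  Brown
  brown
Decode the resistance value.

Grey → 8 (first significant figure)
Grey → 8 (second significant figure)
Grey → 8 (third significant figure)
Brown → ×10 multiplier
888 × 10 = 8880 Ω

8880 Ω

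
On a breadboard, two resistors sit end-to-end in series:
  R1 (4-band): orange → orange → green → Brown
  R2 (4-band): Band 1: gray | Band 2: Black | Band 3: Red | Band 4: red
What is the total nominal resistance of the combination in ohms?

3308000 Ω

R1: orange, orange → 33; green ×10^5 → 3300000 Ω.
R2: grey, black → 80; red ×10^2 → 8000 Ω.
Series: 3300000 + 8000 = 3308000 Ω.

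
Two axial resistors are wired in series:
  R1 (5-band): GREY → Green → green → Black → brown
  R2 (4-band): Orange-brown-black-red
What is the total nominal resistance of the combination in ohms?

886 Ω

R1: grey, green, green → 855; black ×1 → 855 Ω.
R2: orange, brown → 31; black ×1 → 31 Ω.
Series: 855 + 31 = 886 Ω.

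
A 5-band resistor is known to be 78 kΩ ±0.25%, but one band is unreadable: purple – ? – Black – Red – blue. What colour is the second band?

grey

78000 Ω = 780 × 10^2.
The second band gives digit 8 of the significand, and 8 is grey.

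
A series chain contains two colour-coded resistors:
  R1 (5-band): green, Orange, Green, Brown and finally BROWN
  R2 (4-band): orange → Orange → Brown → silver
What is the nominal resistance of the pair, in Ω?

5680 Ω

R1: green, orange, green → 535; brown ×10 → 5350 Ω.
R2: orange, orange → 33; brown ×10 → 330 Ω.
Series: 5350 + 330 = 5680 Ω.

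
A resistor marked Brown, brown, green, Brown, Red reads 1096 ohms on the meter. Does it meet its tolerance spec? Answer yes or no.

no

Brown → 1 (first significant figure)
Brown → 1 (second significant figure)
Green → 5 (third significant figure)
Brown → ×10 multiplier
Red → ±2% tolerance
115 × 10 = 1150 Ω
Allowed range: 1127 Ω to 1173 Ω.
1096 ohms lies outside that range.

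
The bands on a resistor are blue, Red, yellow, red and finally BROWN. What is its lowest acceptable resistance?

61776 Ω

Blue → 6 (first significant figure)
Red → 2 (second significant figure)
Yellow → 4 (third significant figure)
Red → ×10^2 multiplier
Brown → ±1% tolerance
624 × 100 = 62400 Ω
Lowest = 62400 × (1 − 1/100) = 61776 Ω.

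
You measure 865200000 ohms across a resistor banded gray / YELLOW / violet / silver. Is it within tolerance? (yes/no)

yes

Grey → 8 (first significant figure)
Yellow → 4 (second significant figure)
Violet → ×10^7 multiplier
Silver → ±10% tolerance
84 × 10000000 = 840000000 Ω
Allowed range: 756000000 Ω to 924000000 Ω.
865200000 ohms lies inside that range.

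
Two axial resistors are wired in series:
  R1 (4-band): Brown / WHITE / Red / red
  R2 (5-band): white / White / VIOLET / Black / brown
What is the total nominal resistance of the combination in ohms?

R1: brown, white → 19; red ×10^2 → 1900 Ω.
R2: white, white, violet → 997; black ×1 → 997 Ω.
Series: 1900 + 997 = 2897 Ω.

2897 Ω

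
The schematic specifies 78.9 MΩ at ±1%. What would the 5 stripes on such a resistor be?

violet, grey, white, green, brown

78900000 Ω = 789 × 10^5.
7 → violet
8 → grey
9 → white
Multiplier 10^5 → green.
±1% tolerance → brown.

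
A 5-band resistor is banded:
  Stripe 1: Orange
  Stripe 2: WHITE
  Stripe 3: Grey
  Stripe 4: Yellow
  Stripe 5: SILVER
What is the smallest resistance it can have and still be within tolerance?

Orange → 3 (first significant figure)
White → 9 (second significant figure)
Grey → 8 (third significant figure)
Yellow → ×10^4 multiplier
Silver → ±10% tolerance
398 × 10000 = 3980000 Ω
Smallest = 3980000 × (1 − 10/100) = 3582000 Ω.

3582000 Ω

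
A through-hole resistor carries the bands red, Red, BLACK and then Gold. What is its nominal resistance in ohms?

22 Ω

Red → 2 (first significant figure)
Red → 2 (second significant figure)
Black → ×1 multiplier
22 × 1 = 22 Ω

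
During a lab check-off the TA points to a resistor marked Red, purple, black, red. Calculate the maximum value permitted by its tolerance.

27.54 Ω

Red → 2 (first significant figure)
Violet → 7 (second significant figure)
Black → ×1 multiplier
Red → ±2% tolerance
27 × 1 = 27 Ω
Maximum = 27 × (1 + 2/100) = 27.54 Ω.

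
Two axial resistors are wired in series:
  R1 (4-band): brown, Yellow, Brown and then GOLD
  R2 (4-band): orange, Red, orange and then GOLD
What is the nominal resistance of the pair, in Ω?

32140 Ω

R1: brown, yellow → 14; brown ×10 → 140 Ω.
R2: orange, red → 32; orange ×10^3 → 32000 Ω.
Series: 140 + 32000 = 32140 Ω.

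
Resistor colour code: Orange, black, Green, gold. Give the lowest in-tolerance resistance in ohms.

Orange → 3 (first significant figure)
Black → 0 (second significant figure)
Green → ×10^5 multiplier
Gold → ±5% tolerance
30 × 100000 = 3000000 Ω
Lowest = 3000000 × (1 − 5/100) = 2850000 Ω.

2850000 Ω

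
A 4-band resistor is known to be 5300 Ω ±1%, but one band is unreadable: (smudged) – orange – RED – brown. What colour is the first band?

5300 Ω = 53 × 10^2.
The first band gives digit 5 of the significand, and 5 is green.

green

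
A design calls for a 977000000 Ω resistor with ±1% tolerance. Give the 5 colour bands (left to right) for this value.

white, violet, violet, blue, brown

977000000 Ω = 977 × 10^6.
9 → white
7 → violet
7 → violet
Multiplier 10^6 → blue.
±1% tolerance → brown.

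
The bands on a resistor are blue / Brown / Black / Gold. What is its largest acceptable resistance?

64.05 Ω

Blue → 6 (first significant figure)
Brown → 1 (second significant figure)
Black → ×1 multiplier
Gold → ±5% tolerance
61 × 1 = 61 Ω
Largest = 61 × (1 + 5/100) = 64.05 Ω.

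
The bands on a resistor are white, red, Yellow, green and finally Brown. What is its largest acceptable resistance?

93324000 Ω

White → 9 (first significant figure)
Red → 2 (second significant figure)
Yellow → 4 (third significant figure)
Green → ×10^5 multiplier
Brown → ±1% tolerance
924 × 100000 = 92400000 Ω
Largest = 92400000 × (1 + 1/100) = 93324000 Ω.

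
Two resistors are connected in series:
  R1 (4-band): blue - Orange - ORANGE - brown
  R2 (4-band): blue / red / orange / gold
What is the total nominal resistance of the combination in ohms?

R1: blue, orange → 63; orange ×10^3 → 63000 Ω.
R2: blue, red → 62; orange ×10^3 → 62000 Ω.
Series: 63000 + 62000 = 125000 Ω.

125000 Ω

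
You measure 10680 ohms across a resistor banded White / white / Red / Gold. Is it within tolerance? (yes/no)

no

White → 9 (first significant figure)
White → 9 (second significant figure)
Red → ×10^2 multiplier
Gold → ±5% tolerance
99 × 100 = 9900 Ω
Allowed range: 9405 Ω to 10395 Ω.
10680 ohms lies outside that range.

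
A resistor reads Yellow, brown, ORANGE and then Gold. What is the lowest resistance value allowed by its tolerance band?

38950 Ω

Yellow → 4 (first significant figure)
Brown → 1 (second significant figure)
Orange → ×10^3 multiplier
Gold → ±5% tolerance
41 × 1000 = 41000 Ω
Lowest = 41000 × (1 − 5/100) = 38950 Ω.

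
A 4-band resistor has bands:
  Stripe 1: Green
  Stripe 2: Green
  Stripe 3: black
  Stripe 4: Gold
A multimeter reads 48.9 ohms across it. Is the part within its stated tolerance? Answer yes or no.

no

Green → 5 (first significant figure)
Green → 5 (second significant figure)
Black → ×1 multiplier
Gold → ±5% tolerance
55 × 1 = 55 Ω
Allowed range: 52.25 Ω to 57.75 Ω.
48.9 ohms lies outside that range.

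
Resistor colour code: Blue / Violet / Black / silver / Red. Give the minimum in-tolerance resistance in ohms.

Blue → 6 (first significant figure)
Violet → 7 (second significant figure)
Black → 0 (third significant figure)
Silver → ×0.01 multiplier
Red → ±2% tolerance
670 × 0.01 = 6.7 Ω
Minimum = 6.7 × (1 − 2/100) = 6.566 Ω.

6.566 Ω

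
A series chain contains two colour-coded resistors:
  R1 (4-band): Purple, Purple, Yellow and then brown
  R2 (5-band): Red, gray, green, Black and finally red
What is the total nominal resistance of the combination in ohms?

R1: violet, violet → 77; yellow ×10^4 → 770000 Ω.
R2: red, grey, green → 285; black ×1 → 285 Ω.
Series: 770000 + 285 = 770285 Ω.

770285 Ω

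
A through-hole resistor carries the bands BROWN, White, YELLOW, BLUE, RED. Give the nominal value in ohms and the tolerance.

Brown → 1 (first significant figure)
White → 9 (second significant figure)
Yellow → 4 (third significant figure)
Blue → ×10^6 multiplier
Red → ±2% tolerance
194 × 1000000 = 194000000 Ω

194000000 Ω ±2%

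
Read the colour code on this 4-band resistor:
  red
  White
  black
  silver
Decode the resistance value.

Red → 2 (first significant figure)
White → 9 (second significant figure)
Black → ×1 multiplier
29 × 1 = 29 Ω

29 Ω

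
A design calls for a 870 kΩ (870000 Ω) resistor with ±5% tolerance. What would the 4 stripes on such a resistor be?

grey, violet, yellow, gold

870000 Ω = 87 × 10^4.
8 → grey
7 → violet
Multiplier 10^4 → yellow.
±5% tolerance → gold.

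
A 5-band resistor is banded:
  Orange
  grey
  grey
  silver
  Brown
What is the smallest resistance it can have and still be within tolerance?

Orange → 3 (first significant figure)
Grey → 8 (second significant figure)
Grey → 8 (third significant figure)
Silver → ×0.01 multiplier
Brown → ±1% tolerance
388 × 0.01 = 3.88 Ω
Smallest = 3.88 × (1 − 1/100) = 3.8412 Ω.

3.8412 Ω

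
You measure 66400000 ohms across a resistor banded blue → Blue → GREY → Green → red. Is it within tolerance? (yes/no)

yes

Blue → 6 (first significant figure)
Blue → 6 (second significant figure)
Grey → 8 (third significant figure)
Green → ×10^5 multiplier
Red → ±2% tolerance
668 × 100000 = 66800000 Ω
Allowed range: 65464000 Ω to 68136000 Ω.
66400000 ohms lies inside that range.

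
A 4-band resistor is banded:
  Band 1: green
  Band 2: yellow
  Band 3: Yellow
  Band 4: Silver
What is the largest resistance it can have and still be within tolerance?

Green → 5 (first significant figure)
Yellow → 4 (second significant figure)
Yellow → ×10^4 multiplier
Silver → ±10% tolerance
54 × 10000 = 540000 Ω
Largest = 540000 × (1 + 10/100) = 594000 Ω.

594000 Ω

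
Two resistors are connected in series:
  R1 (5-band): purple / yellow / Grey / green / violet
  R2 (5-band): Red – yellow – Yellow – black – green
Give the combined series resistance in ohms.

R1: violet, yellow, grey → 748; green ×10^5 → 74800000 Ω.
R2: red, yellow, yellow → 244; black ×1 → 244 Ω.
Series: 74800000 + 244 = 74800244 Ω.

74800244 Ω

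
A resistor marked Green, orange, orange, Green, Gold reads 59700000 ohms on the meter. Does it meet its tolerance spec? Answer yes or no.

Green → 5 (first significant figure)
Orange → 3 (second significant figure)
Orange → 3 (third significant figure)
Green → ×10^5 multiplier
Gold → ±5% tolerance
533 × 100000 = 53300000 Ω
Allowed range: 50635000 Ω to 55965000 Ω.
59700000 ohms lies outside that range.

no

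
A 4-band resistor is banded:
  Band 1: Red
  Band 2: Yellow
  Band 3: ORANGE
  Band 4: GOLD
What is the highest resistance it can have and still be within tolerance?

Red → 2 (first significant figure)
Yellow → 4 (second significant figure)
Orange → ×10^3 multiplier
Gold → ±5% tolerance
24 × 1000 = 24000 Ω
Highest = 24000 × (1 + 5/100) = 25200 Ω.

25200 Ω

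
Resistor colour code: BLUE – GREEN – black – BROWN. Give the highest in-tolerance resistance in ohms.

Blue → 6 (first significant figure)
Green → 5 (second significant figure)
Black → ×1 multiplier
Brown → ±1% tolerance
65 × 1 = 65 Ω
Highest = 65 × (1 + 1/100) = 65.65 Ω.

65.65 Ω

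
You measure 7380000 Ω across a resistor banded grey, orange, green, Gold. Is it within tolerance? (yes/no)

no

Grey → 8 (first significant figure)
Orange → 3 (second significant figure)
Green → ×10^5 multiplier
Gold → ±5% tolerance
83 × 100000 = 8300000 Ω
Allowed range: 7885000 Ω to 8715000 Ω.
7380000 Ω lies outside that range.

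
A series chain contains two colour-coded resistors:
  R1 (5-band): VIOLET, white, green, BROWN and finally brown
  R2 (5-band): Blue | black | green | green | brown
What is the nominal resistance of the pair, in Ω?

60507950 Ω

R1: violet, white, green → 795; brown ×10 → 7950 Ω.
R2: blue, black, green → 605; green ×10^5 → 60500000 Ω.
Series: 7950 + 60500000 = 60507950 Ω.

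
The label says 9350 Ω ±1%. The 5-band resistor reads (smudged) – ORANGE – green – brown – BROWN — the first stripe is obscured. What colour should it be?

9350 Ω = 935 × 10^1.
The first band gives digit 9 of the significand, and 9 is white.

white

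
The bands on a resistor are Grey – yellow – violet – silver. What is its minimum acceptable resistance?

Grey → 8 (first significant figure)
Yellow → 4 (second significant figure)
Violet → ×10^7 multiplier
Silver → ±10% tolerance
84 × 10000000 = 840000000 Ω
Minimum = 840000000 × (1 − 10/100) = 756000000 Ω.

756000000 Ω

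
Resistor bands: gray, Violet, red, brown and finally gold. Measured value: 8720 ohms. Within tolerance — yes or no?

yes

Grey → 8 (first significant figure)
Violet → 7 (second significant figure)
Red → 2 (third significant figure)
Brown → ×10 multiplier
Gold → ±5% tolerance
872 × 10 = 8720 Ω
Allowed range: 8284 Ω to 9156 Ω.
8720 ohms lies inside that range.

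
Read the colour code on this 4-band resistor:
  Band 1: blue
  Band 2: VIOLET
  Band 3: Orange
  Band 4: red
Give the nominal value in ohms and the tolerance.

67000 Ω ±2%

Blue → 6 (first significant figure)
Violet → 7 (second significant figure)
Orange → ×10^3 multiplier
Red → ±2% tolerance
67 × 1000 = 67000 Ω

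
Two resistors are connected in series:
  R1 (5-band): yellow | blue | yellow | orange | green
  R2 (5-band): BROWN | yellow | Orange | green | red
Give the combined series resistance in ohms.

R1: yellow, blue, yellow → 464; orange ×10^3 → 464000 Ω.
R2: brown, yellow, orange → 143; green ×10^5 → 14300000 Ω.
Series: 464000 + 14300000 = 14764000 Ω.

14764000 Ω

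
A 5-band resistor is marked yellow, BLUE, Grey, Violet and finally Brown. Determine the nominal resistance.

Yellow → 4 (first significant figure)
Blue → 6 (second significant figure)
Grey → 8 (third significant figure)
Violet → ×10^7 multiplier
468 × 10000000 = 4680000000 Ω

4680000000 Ω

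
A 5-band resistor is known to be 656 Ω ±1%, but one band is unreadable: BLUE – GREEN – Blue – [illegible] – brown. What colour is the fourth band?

656 Ω = 656 × 10^0.
The fourth band is the multiplier, 10^0, which is black.

black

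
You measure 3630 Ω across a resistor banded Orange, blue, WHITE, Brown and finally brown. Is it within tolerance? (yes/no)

no

Orange → 3 (first significant figure)
Blue → 6 (second significant figure)
White → 9 (third significant figure)
Brown → ×10 multiplier
Brown → ±1% tolerance
369 × 10 = 3690 Ω
Allowed range: 3653.1 Ω to 3726.9 Ω.
3630 Ω lies outside that range.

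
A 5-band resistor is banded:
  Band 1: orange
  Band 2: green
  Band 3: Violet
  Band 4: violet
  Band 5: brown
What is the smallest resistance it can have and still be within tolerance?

3534300000 Ω

Orange → 3 (first significant figure)
Green → 5 (second significant figure)
Violet → 7 (third significant figure)
Violet → ×10^7 multiplier
Brown → ±1% tolerance
357 × 10000000 = 3570000000 Ω
Smallest = 3570000000 × (1 − 1/100) = 3534300000 Ω.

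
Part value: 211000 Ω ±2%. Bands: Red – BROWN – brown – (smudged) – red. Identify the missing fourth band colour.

211000 Ω = 211 × 10^3.
The fourth band is the multiplier, 10^3, which is orange.

orange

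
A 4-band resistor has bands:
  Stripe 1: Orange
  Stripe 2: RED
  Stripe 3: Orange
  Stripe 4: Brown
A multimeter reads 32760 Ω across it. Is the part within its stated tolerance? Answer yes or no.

Orange → 3 (first significant figure)
Red → 2 (second significant figure)
Orange → ×10^3 multiplier
Brown → ±1% tolerance
32 × 1000 = 32000 Ω
Allowed range: 31680 Ω to 32320 Ω.
32760 Ω lies outside that range.

no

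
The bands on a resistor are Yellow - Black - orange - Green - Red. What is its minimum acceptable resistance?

Yellow → 4 (first significant figure)
Black → 0 (second significant figure)
Orange → 3 (third significant figure)
Green → ×10^5 multiplier
Red → ±2% tolerance
403 × 100000 = 40300000 Ω
Minimum = 40300000 × (1 − 2/100) = 39494000 Ω.

39494000 Ω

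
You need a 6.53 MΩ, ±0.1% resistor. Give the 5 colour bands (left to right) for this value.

6530000 Ω = 653 × 10^4.
6 → blue
5 → green
3 → orange
Multiplier 10^4 → yellow.
±0.1% tolerance → violet.

blue, green, orange, yellow, violet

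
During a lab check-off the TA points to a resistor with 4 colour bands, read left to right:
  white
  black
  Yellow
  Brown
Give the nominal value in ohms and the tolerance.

White → 9 (first significant figure)
Black → 0 (second significant figure)
Yellow → ×10^4 multiplier
Brown → ±1% tolerance
90 × 10000 = 900000 Ω

900000 Ω ±1%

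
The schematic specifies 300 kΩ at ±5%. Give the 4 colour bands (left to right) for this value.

300000 Ω = 30 × 10^4.
3 → orange
0 → black
Multiplier 10^4 → yellow.
±5% tolerance → gold.

orange, black, yellow, gold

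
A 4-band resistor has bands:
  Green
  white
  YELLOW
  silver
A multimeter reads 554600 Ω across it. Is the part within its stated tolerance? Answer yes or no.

Green → 5 (first significant figure)
White → 9 (second significant figure)
Yellow → ×10^4 multiplier
Silver → ±10% tolerance
59 × 10000 = 590000 Ω
Allowed range: 531000 Ω to 649000 Ω.
554600 Ω lies inside that range.

yes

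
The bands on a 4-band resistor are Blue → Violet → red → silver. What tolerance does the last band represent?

The last band, silver, is the tolerance band.
Silver corresponds to ±10%.

±10%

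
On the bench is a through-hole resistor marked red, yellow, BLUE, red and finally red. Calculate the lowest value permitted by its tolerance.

24108 Ω

Red → 2 (first significant figure)
Yellow → 4 (second significant figure)
Blue → 6 (third significant figure)
Red → ×10^2 multiplier
Red → ±2% tolerance
246 × 100 = 24600 Ω
Lowest = 24600 × (1 − 2/100) = 24108 Ω.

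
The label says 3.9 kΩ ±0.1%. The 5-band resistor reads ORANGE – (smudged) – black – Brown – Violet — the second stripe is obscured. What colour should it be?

white

3900 Ω = 390 × 10^1.
The second band gives digit 9 of the significand, and 9 is white.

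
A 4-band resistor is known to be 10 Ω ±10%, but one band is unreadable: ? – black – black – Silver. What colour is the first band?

10 Ω = 10 × 10^0.
The first band gives digit 1 of the significand, and 1 is brown.

brown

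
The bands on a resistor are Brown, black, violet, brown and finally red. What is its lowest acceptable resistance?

Brown → 1 (first significant figure)
Black → 0 (second significant figure)
Violet → 7 (third significant figure)
Brown → ×10 multiplier
Red → ±2% tolerance
107 × 10 = 1070 Ω
Lowest = 1070 × (1 − 2/100) = 1048.6 Ω.

1048.6 Ω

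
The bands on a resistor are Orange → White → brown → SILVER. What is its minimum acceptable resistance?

351 Ω

Orange → 3 (first significant figure)
White → 9 (second significant figure)
Brown → ×10 multiplier
Silver → ±10% tolerance
39 × 10 = 390 Ω
Minimum = 390 × (1 − 10/100) = 351 Ω.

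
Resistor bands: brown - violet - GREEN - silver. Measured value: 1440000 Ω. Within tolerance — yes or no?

Brown → 1 (first significant figure)
Violet → 7 (second significant figure)
Green → ×10^5 multiplier
Silver → ±10% tolerance
17 × 100000 = 1700000 Ω
Allowed range: 1530000 Ω to 1870000 Ω.
1440000 Ω lies outside that range.

no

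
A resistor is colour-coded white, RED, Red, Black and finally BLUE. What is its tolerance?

±0.25%

The last band, blue, is the tolerance band.
Blue corresponds to ±0.25%.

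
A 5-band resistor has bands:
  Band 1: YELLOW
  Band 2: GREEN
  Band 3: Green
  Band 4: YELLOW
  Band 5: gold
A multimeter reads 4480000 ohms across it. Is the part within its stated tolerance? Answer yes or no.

Yellow → 4 (first significant figure)
Green → 5 (second significant figure)
Green → 5 (third significant figure)
Yellow → ×10^4 multiplier
Gold → ±5% tolerance
455 × 10000 = 4550000 Ω
Allowed range: 4322500 Ω to 4777500 Ω.
4480000 ohms lies inside that range.

yes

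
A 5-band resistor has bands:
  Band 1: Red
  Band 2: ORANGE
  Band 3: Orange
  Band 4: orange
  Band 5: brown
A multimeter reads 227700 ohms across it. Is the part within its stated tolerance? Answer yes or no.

no

Red → 2 (first significant figure)
Orange → 3 (second significant figure)
Orange → 3 (third significant figure)
Orange → ×10^3 multiplier
Brown → ±1% tolerance
233 × 1000 = 233000 Ω
Allowed range: 230670 Ω to 235330 Ω.
227700 ohms lies outside that range.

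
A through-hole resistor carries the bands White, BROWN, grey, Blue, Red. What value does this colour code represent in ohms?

918000000 Ω

White → 9 (first significant figure)
Brown → 1 (second significant figure)
Grey → 8 (third significant figure)
Blue → ×10^6 multiplier
918 × 1000000 = 918000000 Ω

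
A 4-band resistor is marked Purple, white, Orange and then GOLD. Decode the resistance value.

79000 Ω

Violet → 7 (first significant figure)
White → 9 (second significant figure)
Orange → ×10^3 multiplier
79 × 1000 = 79000 Ω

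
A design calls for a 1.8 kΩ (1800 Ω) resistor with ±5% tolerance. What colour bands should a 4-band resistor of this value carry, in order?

brown, grey, red, gold

1800 Ω = 18 × 10^2.
1 → brown
8 → grey
Multiplier 10^2 → red.
±5% tolerance → gold.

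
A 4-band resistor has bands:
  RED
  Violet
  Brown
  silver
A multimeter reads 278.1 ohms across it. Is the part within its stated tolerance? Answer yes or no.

Red → 2 (first significant figure)
Violet → 7 (second significant figure)
Brown → ×10 multiplier
Silver → ±10% tolerance
27 × 10 = 270 Ω
Allowed range: 243 Ω to 297 Ω.
278.1 ohms lies inside that range.

yes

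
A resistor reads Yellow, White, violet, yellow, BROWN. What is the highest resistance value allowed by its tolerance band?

Yellow → 4 (first significant figure)
White → 9 (second significant figure)
Violet → 7 (third significant figure)
Yellow → ×10^4 multiplier
Brown → ±1% tolerance
497 × 10000 = 4970000 Ω
Highest = 4970000 × (1 + 1/100) = 5019700 Ω.

5019700 Ω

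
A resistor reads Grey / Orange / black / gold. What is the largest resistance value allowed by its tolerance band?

Grey → 8 (first significant figure)
Orange → 3 (second significant figure)
Black → ×1 multiplier
Gold → ±5% tolerance
83 × 1 = 83 Ω
Largest = 83 × (1 + 5/100) = 87.15 Ω.

87.15 Ω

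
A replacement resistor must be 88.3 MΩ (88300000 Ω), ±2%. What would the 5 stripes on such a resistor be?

grey, grey, orange, green, red

88300000 Ω = 883 × 10^5.
8 → grey
8 → grey
3 → orange
Multiplier 10^5 → green.
±2% tolerance → red.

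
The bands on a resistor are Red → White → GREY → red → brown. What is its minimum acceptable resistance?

29502 Ω

Red → 2 (first significant figure)
White → 9 (second significant figure)
Grey → 8 (third significant figure)
Red → ×10^2 multiplier
Brown → ±1% tolerance
298 × 100 = 29800 Ω
Minimum = 29800 × (1 − 1/100) = 29502 Ω.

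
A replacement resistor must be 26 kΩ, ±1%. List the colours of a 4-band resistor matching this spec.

red, blue, orange, brown

26000 Ω = 26 × 10^3.
2 → red
6 → blue
Multiplier 10^3 → orange.
±1% tolerance → brown.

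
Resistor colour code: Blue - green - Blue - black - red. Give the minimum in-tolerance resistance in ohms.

642.88 Ω

Blue → 6 (first significant figure)
Green → 5 (second significant figure)
Blue → 6 (third significant figure)
Black → ×1 multiplier
Red → ±2% tolerance
656 × 1 = 656 Ω
Minimum = 656 × (1 − 2/100) = 642.88 Ω.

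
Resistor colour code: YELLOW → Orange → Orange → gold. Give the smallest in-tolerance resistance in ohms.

Yellow → 4 (first significant figure)
Orange → 3 (second significant figure)
Orange → ×10^3 multiplier
Gold → ±5% tolerance
43 × 1000 = 43000 Ω
Smallest = 43000 × (1 − 5/100) = 40850 Ω.

40850 Ω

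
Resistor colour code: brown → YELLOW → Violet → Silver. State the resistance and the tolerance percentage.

Brown → 1 (first significant figure)
Yellow → 4 (second significant figure)
Violet → ×10^7 multiplier
Silver → ±10% tolerance
14 × 10000000 = 140000000 Ω

140000000 Ω ±10%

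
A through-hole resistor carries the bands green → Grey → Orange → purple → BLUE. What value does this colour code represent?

5830000000 Ω

Green → 5 (first significant figure)
Grey → 8 (second significant figure)
Orange → 3 (third significant figure)
Violet → ×10^7 multiplier
583 × 10000000 = 5830000000 Ω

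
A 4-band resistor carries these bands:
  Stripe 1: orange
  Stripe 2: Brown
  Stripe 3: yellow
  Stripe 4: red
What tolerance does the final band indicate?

±2%

The last band, red, is the tolerance band.
Red corresponds to ±2%.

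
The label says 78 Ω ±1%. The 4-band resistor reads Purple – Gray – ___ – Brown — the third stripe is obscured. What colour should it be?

black

78 Ω = 78 × 10^0.
The third band is the multiplier, 10^0, which is black.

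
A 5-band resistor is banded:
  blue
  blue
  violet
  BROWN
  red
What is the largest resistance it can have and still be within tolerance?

6803.4 Ω

Blue → 6 (first significant figure)
Blue → 6 (second significant figure)
Violet → 7 (third significant figure)
Brown → ×10 multiplier
Red → ±2% tolerance
667 × 10 = 6670 Ω
Largest = 6670 × (1 + 2/100) = 6803.4 Ω.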